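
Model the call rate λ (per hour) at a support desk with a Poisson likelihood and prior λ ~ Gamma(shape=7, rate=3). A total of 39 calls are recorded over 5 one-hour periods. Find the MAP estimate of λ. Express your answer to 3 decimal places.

Σxᵢ = 39, n = 5.
Posterior ∝ λ^6e^(−3λ) · λ^39e^(−5λ) = λ^45e^(−8λ), i.e. Gamma(shape=46, rate=8).
The mode of a Gamma(a, b) with a ≥ 1 (shape–rate) is (a−1)/b = 45/8 ≈ 5.625.

λ̂_MAP = 5.625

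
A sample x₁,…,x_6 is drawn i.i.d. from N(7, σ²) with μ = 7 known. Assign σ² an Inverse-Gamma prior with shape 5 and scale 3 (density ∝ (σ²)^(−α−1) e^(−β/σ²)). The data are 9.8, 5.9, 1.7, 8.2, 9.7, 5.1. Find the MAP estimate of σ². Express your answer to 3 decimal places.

Sum of squared deviations about the known mean: SS = (9.8−7)² + (5.9−7)² + (1.7−7)² + (8.2−7)² + (9.7−7)² + (5.1−7)² = 49.48.
The Normal likelihood contributes (σ²)^(−n/2) exp(−SS/(2σ²)), so the posterior is Inverse-Gamma(α + n/2, β + SS/2) = Inverse-Gamma(8, 27.74).
The mode of Inverse-Gamma(a, b) is b/(a+1) = 27.74/9 ≈ 3.082.

σ̂²_MAP = 3.082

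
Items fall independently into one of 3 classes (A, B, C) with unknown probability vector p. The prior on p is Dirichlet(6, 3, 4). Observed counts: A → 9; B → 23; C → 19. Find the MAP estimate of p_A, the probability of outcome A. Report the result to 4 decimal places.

The posterior is Dirichlet(αᵢ + nᵢ) = Dirichlet(15, 26, 23).
For a Dirichlet(a₁,…,a_K) with all aᵢ > 1, the mode has j-th component (aⱼ − 1)/(Σaᵢ − K).
Here Σaᵢ = 64 and K = 3, so p_A = (15 − 1)/(64 − 3) = 14/61 ≈ 0.2295.

MAP estimate of p_A = 0.2295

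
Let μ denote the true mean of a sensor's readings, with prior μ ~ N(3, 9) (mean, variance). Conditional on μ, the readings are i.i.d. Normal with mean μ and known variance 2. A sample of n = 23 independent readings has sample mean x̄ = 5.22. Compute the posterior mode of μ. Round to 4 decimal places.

μ̂_MAP = 5.1988

n = 23, x̄ = 5.22.
For a Normal prior and Normal likelihood with known variance, the posterior is Normal; its mode equals its mean, the precision-weighted average.
Prior precision 1/σ₀² = 1/9; data precision n/σ² = 23/2 = 11.5.
μ̂ = ((1/9)·3 + 11.5·5.22) / (1/9 + 11.5) = (18109/300)/(209/18) = 54327/10450 ≈ 5.1988.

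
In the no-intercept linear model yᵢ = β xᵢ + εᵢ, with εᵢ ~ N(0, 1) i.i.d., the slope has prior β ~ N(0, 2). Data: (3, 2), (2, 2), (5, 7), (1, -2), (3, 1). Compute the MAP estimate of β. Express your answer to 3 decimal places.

log p(β | y) = −Σ(yᵢ − βxᵢ)²/(2·1) − β²/(2·2) + const.
Setting the derivative to zero: Σxᵢ(yᵢ − βxᵢ)/1 − β/2 = 0, so β = Σxᵢyᵢ / (Σxᵢ² + σ²/τ²).
Σxᵢyᵢ = 3·2 + 2·2 + 5·7 + 1·(-2) + 3·1 = 46; Σxᵢ² = 48; σ²/τ² = 0.5.
β̂_MAP = 46 / (48 + 0.5) = 46/48.5 ≈ 0.948.

β̂_MAP = 0.948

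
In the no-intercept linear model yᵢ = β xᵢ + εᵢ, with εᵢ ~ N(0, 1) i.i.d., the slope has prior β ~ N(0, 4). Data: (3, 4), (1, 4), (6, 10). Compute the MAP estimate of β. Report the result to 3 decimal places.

log p(β | y) = −Σ(yᵢ − βxᵢ)²/(2·1) − β²/(2·4) + const.
Setting the derivative to zero: Σxᵢ(yᵢ − βxᵢ)/1 − β/4 = 0, so β = Σxᵢyᵢ / (Σxᵢ² + σ²/τ²).
Σxᵢyᵢ = 3·4 + 1·4 + 6·10 = 76; Σxᵢ² = 46; σ²/τ² = 0.25.
β̂_MAP = 76 / (46 + 0.25) = 76/46.25 ≈ 1.643.

β̂_MAP = 1.643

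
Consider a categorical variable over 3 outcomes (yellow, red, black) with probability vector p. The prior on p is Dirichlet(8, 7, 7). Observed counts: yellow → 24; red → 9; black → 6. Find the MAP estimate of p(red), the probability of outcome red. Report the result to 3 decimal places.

The posterior is Dirichlet(αᵢ + nᵢ) = Dirichlet(32, 16, 13).
For a Dirichlet(a₁,…,a_K) with all aᵢ > 1, the mode has j-th component (aⱼ − 1)/(Σaᵢ − K).
Here Σaᵢ = 61 and K = 3, so p(red) = (16 − 1)/(61 − 3) = 15/58 ≈ 0.259.

MAP estimate of p(red) = 0.259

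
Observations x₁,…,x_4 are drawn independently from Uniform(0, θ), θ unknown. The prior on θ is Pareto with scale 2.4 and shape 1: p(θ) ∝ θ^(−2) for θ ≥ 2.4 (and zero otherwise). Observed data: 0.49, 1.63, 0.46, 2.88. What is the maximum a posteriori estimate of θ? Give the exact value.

The Uniform(0, θ) likelihood is θ^(−n) for θ ≥ max(xᵢ), zero otherwise. Here max(xᵢ) = 2.88.
Posterior ∝ θ^(−2) · θ^(−4) = θ^(−6) on θ ≥ max(2.4, 2.88) = 2.88.
This density is strictly decreasing in θ, so the posterior mode lies at the lower boundary of the support.

θ̂_MAP = 2.88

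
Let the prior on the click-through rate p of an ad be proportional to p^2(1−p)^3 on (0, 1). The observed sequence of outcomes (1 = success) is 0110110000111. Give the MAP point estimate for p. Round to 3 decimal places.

p̂_MAP = 0.500

The prior density ∝ p^2(1−p)^3 is the kernel of Beta(3, 4).
Data: 7 successes in 13 trials (from the sequence). The binomial likelihood contributes p^7(1−p)^6, so the posterior is Beta(3+7, 4+6) = Beta(10, 10).
For Beta(a, b) with a, b > 1 the mode is (a−1)/(a+b−2) = 9/18 ≈ 0.500.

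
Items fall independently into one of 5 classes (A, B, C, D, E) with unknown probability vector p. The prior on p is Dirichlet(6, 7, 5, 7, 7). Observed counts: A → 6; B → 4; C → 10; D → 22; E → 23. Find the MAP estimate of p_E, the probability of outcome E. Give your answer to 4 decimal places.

The posterior is Dirichlet(αᵢ + nᵢ) = Dirichlet(12, 11, 15, 29, 30).
For a Dirichlet(a₁,…,a_K) with all aᵢ > 1, the mode has j-th component (aⱼ − 1)/(Σaᵢ − K).
Here Σaᵢ = 97 and K = 5, so p_E = (30 − 1)/(97 − 5) = 29/92 ≈ 0.3152.

MAP estimate of p_E = 0.3152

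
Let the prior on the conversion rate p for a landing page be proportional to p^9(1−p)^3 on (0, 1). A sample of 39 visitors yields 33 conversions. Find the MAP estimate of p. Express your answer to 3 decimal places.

The prior density ∝ p^9(1−p)^3 is the kernel of Beta(10, 4).
Data: 33 successes in 39 trials. The binomial likelihood contributes p^33(1−p)^6, so the posterior is Beta(10+33, 4+6) = Beta(43, 10).
For Beta(a, b) with a, b > 1 the mode is (a−1)/(a+b−2) = 42/51 ≈ 0.824.

p̂_MAP = 0.824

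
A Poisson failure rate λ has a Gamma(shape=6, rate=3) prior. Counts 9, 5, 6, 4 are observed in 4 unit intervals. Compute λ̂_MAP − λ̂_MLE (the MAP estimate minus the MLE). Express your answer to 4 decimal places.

MAP − MLE = -1.8571

Σxᵢ = 24. Posterior is Gamma(30, 7); MAP = (30−1)/7 = 29/7 ≈ 4.14286.
MLE = x̄ = 24/4 ≈ 6.00000.
Difference = 29/7 − 24/4 = -13/7 ≈ -1.8571.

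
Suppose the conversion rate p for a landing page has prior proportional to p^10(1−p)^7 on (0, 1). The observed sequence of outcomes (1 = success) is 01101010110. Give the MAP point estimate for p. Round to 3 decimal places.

p̂_MAP = 0.571

The prior density ∝ p^10(1−p)^7 is the kernel of Beta(11, 8).
Data: 6 successes in 11 trials (from the sequence). The binomial likelihood contributes p^6(1−p)^5, so the posterior is Beta(11+6, 8+5) = Beta(17, 13).
For Beta(a, b) with a, b > 1 the mode is (a−1)/(a+b−2) = 16/28 ≈ 0.571.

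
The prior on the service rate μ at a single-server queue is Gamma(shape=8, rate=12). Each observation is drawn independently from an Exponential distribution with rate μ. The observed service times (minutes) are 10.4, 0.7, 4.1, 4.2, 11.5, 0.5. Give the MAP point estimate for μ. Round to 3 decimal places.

The Exponential(rate=μ) likelihood is ∝ μ^n e^(−μΣtᵢ). Here n = 6 and Σtᵢ = 10.4 + 0.7 + 4.1 + 4.2 + 11.5 + 0.5 = 31.4.
Posterior ∝ μ^7e^(−12μ) · μ^6e^(−31.4μ) = μ^13e^(−43.4μ), i.e. Gamma(14, 43.4).
Mode = (a−1)/b = 13/43.4 ≈ 0.300.

μ̂_MAP = 0.300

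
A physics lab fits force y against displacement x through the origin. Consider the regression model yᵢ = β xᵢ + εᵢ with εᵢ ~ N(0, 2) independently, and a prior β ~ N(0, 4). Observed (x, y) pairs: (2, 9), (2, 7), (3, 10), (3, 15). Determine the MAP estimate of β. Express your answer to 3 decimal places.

log p(β | y) = −Σ(yᵢ − βxᵢ)²/(2·2) − β²/(2·4) + const.
Setting the derivative to zero: Σxᵢ(yᵢ − βxᵢ)/2 − β/4 = 0, so β = Σxᵢyᵢ / (Σxᵢ² + σ²/τ²).
Σxᵢyᵢ = 2·9 + 2·7 + 3·10 + 3·15 = 107; Σxᵢ² = 26; σ²/τ² = 0.5.
β̂_MAP = 107 / (26 + 0.5) = 107/26.5 ≈ 4.038.

β̂_MAP = 4.038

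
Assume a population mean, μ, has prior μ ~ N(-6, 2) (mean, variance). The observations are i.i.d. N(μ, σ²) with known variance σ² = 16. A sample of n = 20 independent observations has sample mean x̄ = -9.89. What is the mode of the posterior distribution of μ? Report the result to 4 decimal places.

μ̂_MAP = -8.7786

n = 20, x̄ = -9.89.
For a Normal prior and Normal likelihood with known variance, the posterior is Normal; its mode equals its mean, the precision-weighted average.
Prior precision 1/σ₀² = 1/2 = 0.5; data precision n/σ² = 20/16 = 1.25.
μ̂ = (0.5·(-6) + 1.25·(-9.89)) / (0.5 + 1.25) = (-15.3625)/1.75 = -1229/140 ≈ -8.7786.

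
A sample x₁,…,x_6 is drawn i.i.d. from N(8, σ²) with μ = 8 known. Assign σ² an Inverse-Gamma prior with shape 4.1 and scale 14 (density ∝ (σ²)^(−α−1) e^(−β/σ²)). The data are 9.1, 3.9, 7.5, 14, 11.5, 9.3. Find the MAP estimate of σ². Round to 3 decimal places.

Sum of squared deviations about the known mean: SS = (9.1−8)² + (3.9−8)² + (7.5−8)² + (14−8)² + (11.5−8)² + (9.3−8)² = 68.21.
The Normal likelihood contributes (σ²)^(−n/2) exp(−SS/(2σ²)), so the posterior is Inverse-Gamma(α + n/2, β + SS/2) = Inverse-Gamma(7.1, 48.105).
The mode of Inverse-Gamma(a, b) is b/(a+1) = 48.105/8.1 ≈ 5.939.

σ̂²_MAP = 5.939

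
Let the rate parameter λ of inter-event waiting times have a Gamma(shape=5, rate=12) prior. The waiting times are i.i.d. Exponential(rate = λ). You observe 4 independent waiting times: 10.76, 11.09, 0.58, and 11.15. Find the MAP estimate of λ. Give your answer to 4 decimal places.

λ̂_MAP = 0.1755

The Exponential(rate=λ) likelihood is ∝ λ^n e^(−λΣtᵢ). Here n = 4 and Σtᵢ = 10.76 + 11.09 + 0.58 + 11.15 = 33.58.
Posterior ∝ λ^4e^(−12λ) · λ^4e^(−33.58λ) = λ^8e^(−45.58λ), i.e. Gamma(9, 45.58).
Mode = (a−1)/b = 8/45.58 ≈ 0.1755.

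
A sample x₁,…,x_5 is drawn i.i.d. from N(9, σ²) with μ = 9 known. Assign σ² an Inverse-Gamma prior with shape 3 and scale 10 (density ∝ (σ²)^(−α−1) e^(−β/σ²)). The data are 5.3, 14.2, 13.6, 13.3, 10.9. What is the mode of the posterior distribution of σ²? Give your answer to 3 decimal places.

Sum of squared deviations about the known mean: SS = (5.3−9)² + (14.2−9)² + (13.6−9)² + (13.3−9)² + (10.9−9)² = 83.99.
The Normal likelihood contributes (σ²)^(−n/2) exp(−SS/(2σ²)), so the posterior is Inverse-Gamma(α + n/2, β + SS/2) = Inverse-Gamma(5.5, 51.995).
The mode of Inverse-Gamma(a, b) is b/(a+1) = 51.995/6.5 ≈ 7.999.

σ̂²_MAP = 7.999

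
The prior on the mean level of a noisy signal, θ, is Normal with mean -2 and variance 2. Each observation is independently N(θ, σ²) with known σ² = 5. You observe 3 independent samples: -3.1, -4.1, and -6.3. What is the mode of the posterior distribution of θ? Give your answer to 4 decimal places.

θ̂_MAP = -3.3636

n = 3; x̄ = ((-3.1) + (-4.1) + (-6.3))/3 = -13.5/3 = -4.5.
For a Normal prior and Normal likelihood with known variance, the posterior is Normal; its mode equals its mean, the precision-weighted average.
Prior precision 1/σ₀² = 1/2 = 0.5; data precision n/σ² = 3/5 = 0.6.
θ̂ = (0.5·(-2) + 0.6·(-4.5)) / (0.5 + 0.6) = (-3.7)/1.1 = -37/11 ≈ -3.3636.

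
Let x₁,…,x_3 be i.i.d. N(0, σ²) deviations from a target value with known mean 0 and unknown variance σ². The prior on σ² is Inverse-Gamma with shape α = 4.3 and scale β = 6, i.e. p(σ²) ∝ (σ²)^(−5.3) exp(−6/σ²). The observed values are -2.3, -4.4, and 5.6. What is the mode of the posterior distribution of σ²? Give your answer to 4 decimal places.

σ̂²_MAP = 5.0007

Sum of squared deviations about the known mean: SS = (-2.3−0)² + (-4.4−0)² + (5.6−0)² = 56.01.
The Normal likelihood contributes (σ²)^(−n/2) exp(−SS/(2σ²)), so the posterior is Inverse-Gamma(α + n/2, β + SS/2) = Inverse-Gamma(5.8, 34.005).
The mode of Inverse-Gamma(a, b) is b/(a+1) = 34.005/6.8 ≈ 5.0007.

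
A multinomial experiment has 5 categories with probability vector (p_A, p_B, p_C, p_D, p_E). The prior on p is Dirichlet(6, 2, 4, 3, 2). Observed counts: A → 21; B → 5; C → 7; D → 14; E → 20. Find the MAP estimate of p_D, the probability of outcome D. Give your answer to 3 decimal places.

The posterior is Dirichlet(αᵢ + nᵢ) = Dirichlet(27, 7, 11, 17, 22).
For a Dirichlet(a₁,…,a_K) with all aᵢ > 1, the mode has j-th component (aⱼ − 1)/(Σaᵢ − K).
Here Σaᵢ = 84 and K = 5, so p_D = (17 − 1)/(84 − 5) = 16/79 ≈ 0.203.

MAP estimate of p_D = 0.203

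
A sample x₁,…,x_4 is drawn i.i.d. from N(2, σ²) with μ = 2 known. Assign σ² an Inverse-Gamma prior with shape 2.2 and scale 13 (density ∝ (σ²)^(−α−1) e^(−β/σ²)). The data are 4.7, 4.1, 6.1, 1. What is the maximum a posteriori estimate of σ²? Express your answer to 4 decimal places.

σ̂²_MAP = 5.3375

Sum of squared deviations about the known mean: SS = (4.7−2)² + (4.1−2)² + (6.1−2)² + (1−2)² = 29.51.
The Normal likelihood contributes (σ²)^(−n/2) exp(−SS/(2σ²)), so the posterior is Inverse-Gamma(α + n/2, β + SS/2) = Inverse-Gamma(4.2, 27.755).
The mode of Inverse-Gamma(a, b) is b/(a+1) = 27.755/5.2 ≈ 5.3375.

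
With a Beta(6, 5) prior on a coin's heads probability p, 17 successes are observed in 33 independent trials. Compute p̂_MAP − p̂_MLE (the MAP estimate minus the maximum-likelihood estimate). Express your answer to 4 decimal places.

MAP − MLE = 0.0087

Posterior is Beta(23, 21); MAP = (23−1)/(44−2) = 22/42 ≈ 0.52381.
MLE ignores the prior: p̂_MLE = k/n = 17/33 ≈ 0.51515.
Difference = 22/42 − 17/33 = 2/231 ≈ 0.0087.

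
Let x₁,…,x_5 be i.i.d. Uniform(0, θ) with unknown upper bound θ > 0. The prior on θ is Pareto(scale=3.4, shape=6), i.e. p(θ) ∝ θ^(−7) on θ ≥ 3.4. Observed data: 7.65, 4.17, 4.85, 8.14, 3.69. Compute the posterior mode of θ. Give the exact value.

θ̂_MAP = 8.14

The Uniform(0, θ) likelihood is θ^(−n) for θ ≥ max(xᵢ), zero otherwise. Here max(xᵢ) = 8.14.
Posterior ∝ θ^(−7) · θ^(−5) = θ^(−12) on θ ≥ max(3.4, 8.14) = 8.14.
This density is strictly decreasing in θ, so the posterior mode lies at the lower boundary of the support.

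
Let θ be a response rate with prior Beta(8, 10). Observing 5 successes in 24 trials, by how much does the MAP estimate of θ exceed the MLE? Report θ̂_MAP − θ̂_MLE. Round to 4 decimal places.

Posterior is Beta(13, 29); MAP = (13−1)/(42−2) = 12/40 ≈ 0.30000.
MLE ignores the prior: θ̂_MLE = k/n = 5/24 ≈ 0.20833.
Difference = 12/40 − 5/24 = 11/120 ≈ 0.0917.

MAP − MLE = 0.0917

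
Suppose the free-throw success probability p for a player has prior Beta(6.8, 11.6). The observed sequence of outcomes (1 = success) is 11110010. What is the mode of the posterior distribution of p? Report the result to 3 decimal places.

Prior: Beta(6.8, 11.6).
Data: 5 successes in 8 trials (from the sequence). The binomial likelihood contributes p^5(1−p)^3, so the posterior is Beta(6.8+5, 11.6+3) = Beta(11.8, 14.6).
For Beta(a, b) with a, b > 1 the mode is (a−1)/(a+b−2) = 10.8/24.4 ≈ 0.443.

p̂_MAP = 0.443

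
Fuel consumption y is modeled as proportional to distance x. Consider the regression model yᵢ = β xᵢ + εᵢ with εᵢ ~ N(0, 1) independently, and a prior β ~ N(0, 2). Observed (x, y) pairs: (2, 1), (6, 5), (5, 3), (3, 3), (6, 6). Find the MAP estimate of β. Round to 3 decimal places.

log p(β | y) = −Σ(yᵢ − βxᵢ)²/(2·1) − β²/(2·2) + const.
Setting the derivative to zero: Σxᵢ(yᵢ − βxᵢ)/1 − β/2 = 0, so β = Σxᵢyᵢ / (Σxᵢ² + σ²/τ²).
Σxᵢyᵢ = 2·1 + 6·5 + 5·3 + 3·3 + 6·6 = 92; Σxᵢ² = 110; σ²/τ² = 0.5.
β̂_MAP = 92 / (110 + 0.5) = 92/110.5 ≈ 0.833.

β̂_MAP = 0.833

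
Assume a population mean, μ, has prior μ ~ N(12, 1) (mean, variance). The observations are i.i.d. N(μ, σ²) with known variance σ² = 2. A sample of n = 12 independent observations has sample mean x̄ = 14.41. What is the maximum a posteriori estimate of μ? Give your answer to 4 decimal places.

μ̂_MAP = 14.0657

n = 12, x̄ = 14.41.
For a Normal prior and Normal likelihood with known variance, the posterior is Normal; its mode equals its mean, the precision-weighted average.
Prior precision 1/σ₀² = 1/1 = 1; data precision n/σ² = 12/2 = 6.
μ̂ = (1·12 + 6·14.41) / (1 + 6) = 98.46/7 = 4923/350 ≈ 14.0657.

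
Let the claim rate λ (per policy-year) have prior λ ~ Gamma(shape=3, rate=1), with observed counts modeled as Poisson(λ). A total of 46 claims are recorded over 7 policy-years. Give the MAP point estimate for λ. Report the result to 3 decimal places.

Σxᵢ = 46, n = 7.
Posterior ∝ λ^2e^(−1λ) · λ^46e^(−7λ) = λ^48e^(−8λ), i.e. Gamma(shape=49, rate=8).
The mode of a Gamma(a, b) with a ≥ 1 (shape–rate) is (a−1)/b = 48/8 ≈ 6.000.

λ̂_MAP = 6.000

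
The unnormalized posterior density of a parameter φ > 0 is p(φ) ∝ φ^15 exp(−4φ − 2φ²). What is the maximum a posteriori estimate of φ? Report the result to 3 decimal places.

ℓ'(φ) = 15/φ − 4 − 4φ. Setting this to zero and multiplying by φ: 4φ² + 4φ − 15 = 0.
φ = (−4 + √(4² + 4·4·15)) / (2·4) = (−4 + √256) / 8 = (−4 + 16)/8 = 3/2.
ℓ''(φ) = −15/φ² − 4 < 0, confirming a maximum.

φ̂_MAP = 1.500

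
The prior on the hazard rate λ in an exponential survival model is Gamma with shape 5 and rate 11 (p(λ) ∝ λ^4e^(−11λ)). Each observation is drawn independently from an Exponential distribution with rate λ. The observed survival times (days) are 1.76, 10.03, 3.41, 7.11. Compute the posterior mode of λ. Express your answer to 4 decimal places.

λ̂_MAP = 0.2402

The Exponential(rate=λ) likelihood is ∝ λ^n e^(−λΣtᵢ). Here n = 4 and Σtᵢ = 1.76 + 10.03 + 3.41 + 7.11 = 22.31.
Posterior ∝ λ^4e^(−11λ) · λ^4e^(−22.31λ) = λ^8e^(−33.31λ), i.e. Gamma(9, 33.31).
Mode = (a−1)/b = 8/33.31 ≈ 0.2402.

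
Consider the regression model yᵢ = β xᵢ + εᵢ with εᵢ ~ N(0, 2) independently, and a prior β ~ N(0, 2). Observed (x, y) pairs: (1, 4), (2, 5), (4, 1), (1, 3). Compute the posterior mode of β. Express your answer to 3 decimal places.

β̂_MAP = 0.913

log p(β | y) = −Σ(yᵢ − βxᵢ)²/(2·2) − β²/(2·2) + const.
Setting the derivative to zero: Σxᵢ(yᵢ − βxᵢ)/2 − β/2 = 0, so β = Σxᵢyᵢ / (Σxᵢ² + σ²/τ²).
Σxᵢyᵢ = 1·4 + 2·5 + 4·1 + 1·3 = 21; Σxᵢ² = 22; σ²/τ² = 1.
β̂_MAP = 21 / (22 + 1) = 21/23 ≈ 0.913.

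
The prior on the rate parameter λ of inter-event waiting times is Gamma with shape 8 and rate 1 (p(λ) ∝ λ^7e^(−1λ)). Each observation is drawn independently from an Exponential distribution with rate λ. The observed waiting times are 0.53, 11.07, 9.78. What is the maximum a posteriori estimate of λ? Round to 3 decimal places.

The Exponential(rate=λ) likelihood is ∝ λ^n e^(−λΣtᵢ). Here n = 3 and Σtᵢ = 0.53 + 11.07 + 9.78 = 21.38.
Posterior ∝ λ^7e^(−1λ) · λ^3e^(−21.38λ) = λ^10e^(−22.38λ), i.e. Gamma(11, 22.38).
Mode = (a−1)/b = 10/22.38 ≈ 0.447.

λ̂_MAP = 0.447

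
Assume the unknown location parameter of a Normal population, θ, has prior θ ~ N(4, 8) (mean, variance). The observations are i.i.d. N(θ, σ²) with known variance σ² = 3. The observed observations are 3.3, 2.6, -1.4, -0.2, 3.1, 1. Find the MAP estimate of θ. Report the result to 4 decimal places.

n = 6; x̄ = (3.3 + 2.6 + (-1.4) + (-0.2) + 3.1 + 1)/6 = 8.4/6 = 1.4.
For a Normal prior and Normal likelihood with known variance, the posterior is Normal; its mode equals its mean, the precision-weighted average.
Prior precision 1/σ₀² = 1/8 = 0.125; data precision n/σ² = 6/3 = 2.
θ̂ = (0.125·4 + 2·1.4) / (0.125 + 2) = 3.3/2.125 = 132/85 ≈ 1.5529.

θ̂_MAP = 1.5529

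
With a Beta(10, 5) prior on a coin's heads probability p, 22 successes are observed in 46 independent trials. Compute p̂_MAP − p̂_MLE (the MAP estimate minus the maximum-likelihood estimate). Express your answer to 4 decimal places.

Posterior is Beta(32, 29); MAP = (32−1)/(61−2) = 31/59 ≈ 0.52542.
MLE ignores the prior: p̂_MLE = k/n = 22/46 ≈ 0.47826.
Difference = 31/59 − 22/46 = 64/1357 ≈ 0.0472.

MAP − MLE = 0.0472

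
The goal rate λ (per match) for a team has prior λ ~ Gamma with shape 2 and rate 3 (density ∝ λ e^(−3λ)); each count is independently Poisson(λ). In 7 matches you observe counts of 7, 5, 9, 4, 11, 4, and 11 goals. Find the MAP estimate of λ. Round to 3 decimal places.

Σxᵢ = 7+5+9+4+11+4+11 = 51, with n = 7.
Posterior ∝ λe^(−3λ) · λ^51e^(−7λ) = λ^52e^(−10λ), i.e. Gamma(shape=53, rate=10).
The mode of a Gamma(a, b) with a ≥ 1 (shape–rate) is (a−1)/b = 52/10 ≈ 5.200.

λ̂_MAP = 5.200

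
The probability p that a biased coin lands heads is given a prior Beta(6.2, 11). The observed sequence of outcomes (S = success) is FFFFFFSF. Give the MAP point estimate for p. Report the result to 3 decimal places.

p̂_MAP = 0.267

Prior: Beta(6.2, 11).
Data: 1 success in 8 trials (from the sequence). The binomial likelihood contributes p(1−p)^7, so the posterior is Beta(6.2+1, 11+7) = Beta(7.2, 18).
For Beta(a, b) with a, b > 1 the mode is (a−1)/(a+b−2) = 6.2/23.2 ≈ 0.267.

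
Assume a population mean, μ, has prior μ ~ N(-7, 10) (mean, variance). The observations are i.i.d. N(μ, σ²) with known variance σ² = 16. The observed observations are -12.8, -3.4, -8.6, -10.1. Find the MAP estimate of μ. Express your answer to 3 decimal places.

n = 4; x̄ = ((-12.8) + (-3.4) + (-8.6) + (-10.1))/4 = -34.9/4 = -8.725.
For a Normal prior and Normal likelihood with known variance, the posterior is Normal; its mode equals its mean, the precision-weighted average.
Prior precision 1/σ₀² = 1/10 = 0.1; data precision n/σ² = 4/16 = 0.25.
μ̂ = (0.1·(-7) + 0.25·(-8.725)) / (0.1 + 0.25) = (-2.88125)/0.35 = -461/56 ≈ -8.232.

μ̂_MAP = -8.232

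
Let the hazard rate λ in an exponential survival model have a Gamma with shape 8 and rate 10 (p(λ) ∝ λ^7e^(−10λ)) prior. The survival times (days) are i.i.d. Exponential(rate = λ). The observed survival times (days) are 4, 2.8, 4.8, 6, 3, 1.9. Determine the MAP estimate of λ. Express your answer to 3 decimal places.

λ̂_MAP = 0.400

The Exponential(rate=λ) likelihood is ∝ λ^n e^(−λΣtᵢ). Here n = 6 and Σtᵢ = 4 + 2.8 + 4.8 + 6 + 3 + 1.9 = 22.5.
Posterior ∝ λ^7e^(−10λ) · λ^6e^(−22.5λ) = λ^13e^(−32.5λ), i.e. Gamma(14, 32.5).
Mode = (a−1)/b = 13/32.5 ≈ 0.400.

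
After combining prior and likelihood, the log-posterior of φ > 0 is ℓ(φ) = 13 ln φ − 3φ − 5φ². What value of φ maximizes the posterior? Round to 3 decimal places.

φ̂_MAP = 1.000

ℓ'(φ) = 13/φ − 3 − 10φ. Setting this to zero and multiplying by φ: 10φ² + 3φ − 13 = 0.
φ = (−3 + √(3² + 4·10·13)) / (2·10) = (−3 + √529) / 20 = (−3 + 23)/20 = 1.
ℓ''(φ) = −13/φ² − 10 < 0, confirming a maximum.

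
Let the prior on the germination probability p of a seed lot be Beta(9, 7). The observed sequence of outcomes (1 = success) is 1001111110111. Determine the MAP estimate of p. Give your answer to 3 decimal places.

p̂_MAP = 0.667

Prior: Beta(9, 7).
Data: 10 successes in 13 trials (from the sequence). The binomial likelihood contributes p^10(1−p)^3, so the posterior is Beta(9+10, 7+3) = Beta(19, 10).
For Beta(a, b) with a, b > 1 the mode is (a−1)/(a+b−2) = 18/27 ≈ 0.667.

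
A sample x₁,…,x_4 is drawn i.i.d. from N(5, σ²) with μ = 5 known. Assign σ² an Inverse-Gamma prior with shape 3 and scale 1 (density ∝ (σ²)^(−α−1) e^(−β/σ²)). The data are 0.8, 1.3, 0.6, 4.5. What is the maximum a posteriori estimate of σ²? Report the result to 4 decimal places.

Sum of squared deviations about the known mean: SS = (0.8−5)² + (1.3−5)² + (0.6−5)² + (4.5−5)² = 50.94.
The Normal likelihood contributes (σ²)^(−n/2) exp(−SS/(2σ²)), so the posterior is Inverse-Gamma(α + n/2, β + SS/2) = Inverse-Gamma(5, 26.47).
The mode of Inverse-Gamma(a, b) is b/(a+1) = 26.47/6 ≈ 4.4117.

σ̂²_MAP = 4.4117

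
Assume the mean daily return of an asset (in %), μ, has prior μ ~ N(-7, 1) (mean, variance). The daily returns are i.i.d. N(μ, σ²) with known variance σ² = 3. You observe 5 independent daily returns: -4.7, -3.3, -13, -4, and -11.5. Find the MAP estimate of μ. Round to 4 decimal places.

n = 5; x̄ = ((-4.7) + (-3.3) + (-13) + (-4) + (-11.5))/5 = -36.5/5 = -7.3.
For a Normal prior and Normal likelihood with known variance, the posterior is Normal; its mode equals its mean, the precision-weighted average.
Prior precision 1/σ₀² = 1/1 = 1; data precision n/σ² = 5/3.
μ̂ = (1·(-7) + (5/3)·(-7.3)) / (1 + 5/3) = (-115/6)/(8/3) = -7.1875.

μ̂_MAP = -7.1875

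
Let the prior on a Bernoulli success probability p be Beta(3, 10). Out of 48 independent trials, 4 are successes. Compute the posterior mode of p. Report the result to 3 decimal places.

Prior: Beta(3, 10).
Data: 4 successes in 48 trials. The binomial likelihood contributes p^4(1−p)^44, so the posterior is Beta(3+4, 10+44) = Beta(7, 54).
For Beta(a, b) with a, b > 1 the mode is (a−1)/(a+b−2) = 6/59 ≈ 0.102.

p̂_MAP = 0.102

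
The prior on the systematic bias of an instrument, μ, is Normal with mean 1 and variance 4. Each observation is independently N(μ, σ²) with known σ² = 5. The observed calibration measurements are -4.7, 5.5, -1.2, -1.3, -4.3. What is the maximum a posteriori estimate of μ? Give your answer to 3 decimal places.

n = 5; x̄ = ((-4.7) + 5.5 + (-1.2) + (-1.3) + (-4.3))/5 = -6/5 = -1.2.
For a Normal prior and Normal likelihood with known variance, the posterior is Normal; its mode equals its mean, the precision-weighted average.
Prior precision 1/σ₀² = 1/4 = 0.25; data precision n/σ² = 5/5 = 1.
μ̂ = (0.25·1 + 1·(-1.2)) / (0.25 + 1) = (-0.95)/1.25 = -0.760.

μ̂_MAP = -0.760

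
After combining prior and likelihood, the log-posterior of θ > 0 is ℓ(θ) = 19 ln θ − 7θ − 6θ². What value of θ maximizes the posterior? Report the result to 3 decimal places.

θ̂_MAP = 1.000

ℓ'(θ) = 19/θ − 7 − 12θ. Setting this to zero and multiplying by θ: 12θ² + 7θ − 19 = 0.
θ = (−7 + √(7² + 4·12·19)) / (2·12) = (−7 + √961) / 24 = (−7 + 31)/24 = 1.
ℓ''(θ) = −19/θ² − 12 < 0, confirming a maximum.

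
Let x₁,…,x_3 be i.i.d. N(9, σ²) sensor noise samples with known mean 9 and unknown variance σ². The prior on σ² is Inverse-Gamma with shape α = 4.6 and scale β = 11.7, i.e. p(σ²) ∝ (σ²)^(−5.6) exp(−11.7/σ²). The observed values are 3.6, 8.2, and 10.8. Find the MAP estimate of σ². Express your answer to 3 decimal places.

σ̂²_MAP = 3.975

Sum of squared deviations about the known mean: SS = (3.6−9)² + (8.2−9)² + (10.8−9)² = 33.04.
The Normal likelihood contributes (σ²)^(−n/2) exp(−SS/(2σ²)), so the posterior is Inverse-Gamma(α + n/2, β + SS/2) = Inverse-Gamma(6.1, 28.22).
The mode of Inverse-Gamma(a, b) is b/(a+1) = 28.22/7.1 ≈ 3.975.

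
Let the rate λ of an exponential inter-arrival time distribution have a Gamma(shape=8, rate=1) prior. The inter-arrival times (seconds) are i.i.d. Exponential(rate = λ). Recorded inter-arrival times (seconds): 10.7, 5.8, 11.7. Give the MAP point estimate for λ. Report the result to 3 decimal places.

λ̂_MAP = 0.342

The Exponential(rate=λ) likelihood is ∝ λ^n e^(−λΣtᵢ). Here n = 3 and Σtᵢ = 10.7 + 5.8 + 11.7 = 28.2.
Posterior ∝ λ^7e^(−1λ) · λ^3e^(−28.2λ) = λ^10e^(−29.2λ), i.e. Gamma(11, 29.2).
Mode = (a−1)/b = 10/29.2 ≈ 0.342.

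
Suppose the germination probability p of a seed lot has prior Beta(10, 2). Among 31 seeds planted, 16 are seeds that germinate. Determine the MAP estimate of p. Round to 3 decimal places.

p̂_MAP = 0.610

Prior: Beta(10, 2).
Data: 16 successes in 31 trials. The binomial likelihood contributes p^16(1−p)^15, so the posterior is Beta(10+16, 2+15) = Beta(26, 17).
For Beta(a, b) with a, b > 1 the mode is (a−1)/(a+b−2) = 25/41 ≈ 0.610.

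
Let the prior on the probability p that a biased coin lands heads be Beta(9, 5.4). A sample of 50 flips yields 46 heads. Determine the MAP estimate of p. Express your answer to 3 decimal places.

p̂_MAP = 0.865

Prior: Beta(9, 5.4).
Data: 46 successes in 50 trials. The binomial likelihood contributes p^46(1−p)^4, so the posterior is Beta(9+46, 5.4+4) = Beta(55, 9.4).
For Beta(a, b) with a, b > 1 the mode is (a−1)/(a+b−2) = 54/62.4 ≈ 0.865.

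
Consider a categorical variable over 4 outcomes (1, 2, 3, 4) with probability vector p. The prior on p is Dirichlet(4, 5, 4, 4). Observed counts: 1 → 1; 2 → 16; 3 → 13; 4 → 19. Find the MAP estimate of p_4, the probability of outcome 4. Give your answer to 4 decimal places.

The posterior is Dirichlet(αᵢ + nᵢ) = Dirichlet(5, 21, 17, 23).
For a Dirichlet(a₁,…,a_K) with all aᵢ > 1, the mode has j-th component (aⱼ − 1)/(Σaᵢ − K).
Here Σaᵢ = 66 and K = 4, so p_4 = (23 − 1)/(66 − 4) = 22/62 ≈ 0.3548.

MAP estimate: 0.3548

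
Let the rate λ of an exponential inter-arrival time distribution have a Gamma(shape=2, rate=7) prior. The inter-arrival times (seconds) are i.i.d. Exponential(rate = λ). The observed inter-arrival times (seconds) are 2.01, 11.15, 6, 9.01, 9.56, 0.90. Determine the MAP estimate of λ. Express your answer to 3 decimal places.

λ̂_MAP = 0.153

The Exponential(rate=λ) likelihood is ∝ λ^n e^(−λΣtᵢ). Here n = 6 and Σtᵢ = 2.01 + 11.15 + 6 + 9.01 + 9.56 + 0.90 = 38.63.
Posterior ∝ λe^(−7λ) · λ^6e^(−38.63λ) = λ^7e^(−45.63λ), i.e. Gamma(8, 45.63).
Mode = (a−1)/b = 7/45.63 ≈ 0.153.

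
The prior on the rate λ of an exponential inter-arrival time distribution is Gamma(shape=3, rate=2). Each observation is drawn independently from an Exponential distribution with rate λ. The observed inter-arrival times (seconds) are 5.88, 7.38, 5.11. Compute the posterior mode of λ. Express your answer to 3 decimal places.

λ̂_MAP = 0.245

The Exponential(rate=λ) likelihood is ∝ λ^n e^(−λΣtᵢ). Here n = 3 and Σtᵢ = 5.88 + 7.38 + 5.11 = 18.37.
Posterior ∝ λ^2e^(−2λ) · λ^3e^(−18.37λ) = λ^5e^(−20.37λ), i.e. Gamma(6, 20.37).
Mode = (a−1)/b = 5/20.37 ≈ 0.245.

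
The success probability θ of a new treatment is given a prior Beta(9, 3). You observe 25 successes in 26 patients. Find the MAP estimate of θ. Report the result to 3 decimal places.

θ̂_MAP = 0.917

Prior: Beta(9, 3).
Data: 25 successes in 26 trials. The binomial likelihood contributes θ^25(1−θ)^1, so the posterior is Beta(9+25, 3+1) = Beta(34, 4).
For Beta(a, b) with a, b > 1 the mode is (a−1)/(a+b−2) = 33/36 ≈ 0.917.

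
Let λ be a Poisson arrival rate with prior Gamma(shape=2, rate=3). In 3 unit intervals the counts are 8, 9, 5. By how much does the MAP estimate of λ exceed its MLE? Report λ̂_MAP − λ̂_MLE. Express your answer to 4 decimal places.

MAP − MLE = -3.5000

Σxᵢ = 22. Posterior is Gamma(24, 6); MAP = (24−1)/6 = 23/6 ≈ 3.83333.
MLE = x̄ = 22/3 ≈ 7.33333.
Difference = 23/6 − 22/3 = -7/2 ≈ -3.5000.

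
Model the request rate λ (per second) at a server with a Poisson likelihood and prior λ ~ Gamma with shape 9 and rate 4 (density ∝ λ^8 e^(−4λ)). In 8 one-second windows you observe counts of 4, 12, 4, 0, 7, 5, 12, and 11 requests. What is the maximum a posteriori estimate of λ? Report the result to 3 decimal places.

Σxᵢ = 4+12+4+0+7+5+12+11 = 55, with n = 8.
Posterior ∝ λ^8e^(−4λ) · λ^55e^(−8λ) = λ^63e^(−12λ), i.e. Gamma(shape=64, rate=12).
The mode of a Gamma(a, b) with a ≥ 1 (shape–rate) is (a−1)/b = 63/12 ≈ 5.250.

λ̂_MAP = 5.250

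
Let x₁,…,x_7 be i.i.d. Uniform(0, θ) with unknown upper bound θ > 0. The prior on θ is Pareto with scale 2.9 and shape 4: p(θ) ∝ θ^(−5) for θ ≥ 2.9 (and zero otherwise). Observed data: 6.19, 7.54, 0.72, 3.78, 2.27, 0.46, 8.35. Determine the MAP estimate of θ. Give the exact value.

The Uniform(0, θ) likelihood is θ^(−n) for θ ≥ max(xᵢ), zero otherwise. Here max(xᵢ) = 8.35.
Posterior ∝ θ^(−5) · θ^(−7) = θ^(−12) on θ ≥ max(2.9, 8.35) = 8.35.
This density is strictly decreasing in θ, so the posterior mode lies at the lower boundary of the support.

θ̂_MAP = 8.35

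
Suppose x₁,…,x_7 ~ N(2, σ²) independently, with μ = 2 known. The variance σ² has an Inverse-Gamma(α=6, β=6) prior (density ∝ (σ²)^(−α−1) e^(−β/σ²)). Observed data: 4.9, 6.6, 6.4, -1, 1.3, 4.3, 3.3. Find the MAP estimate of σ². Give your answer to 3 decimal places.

σ̂²_MAP = 3.686

Sum of squared deviations about the known mean: SS = (4.9−2)² + (6.6−2)² + (6.4−2)² + (-1−2)² + (1.3−2)² + (4.3−2)² + (3.3−2)² = 65.4.
The Normal likelihood contributes (σ²)^(−n/2) exp(−SS/(2σ²)), so the posterior is Inverse-Gamma(α + n/2, β + SS/2) = Inverse-Gamma(9.5, 38.7).
The mode of Inverse-Gamma(a, b) is b/(a+1) = 38.7/10.5 ≈ 3.686.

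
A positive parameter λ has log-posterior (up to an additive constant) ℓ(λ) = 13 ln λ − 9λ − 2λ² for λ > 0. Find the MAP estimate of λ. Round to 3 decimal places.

ℓ'(λ) = 13/λ − 9 − 4λ. Setting this to zero and multiplying by λ: 4λ² + 9λ − 13 = 0.
λ = (−9 + √(9² + 4·4·13)) / (2·4) = (−9 + √289) / 8 = (−9 + 17)/8 = 1.
ℓ''(λ) = −13/λ² − 4 < 0, confirming a maximum.

λ̂_MAP = 1.000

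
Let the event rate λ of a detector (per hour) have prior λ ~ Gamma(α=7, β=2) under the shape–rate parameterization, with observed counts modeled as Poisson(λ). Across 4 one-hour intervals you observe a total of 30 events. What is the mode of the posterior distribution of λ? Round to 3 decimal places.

Σxᵢ = 30, n = 4.
Posterior ∝ λ^6e^(−2λ) · λ^30e^(−4λ) = λ^36e^(−6λ), i.e. Gamma(shape=37, rate=6).
The mode of a Gamma(a, b) with a ≥ 1 (shape–rate) is (a−1)/b = 36/6 ≈ 6.000.

λ̂_MAP = 6.000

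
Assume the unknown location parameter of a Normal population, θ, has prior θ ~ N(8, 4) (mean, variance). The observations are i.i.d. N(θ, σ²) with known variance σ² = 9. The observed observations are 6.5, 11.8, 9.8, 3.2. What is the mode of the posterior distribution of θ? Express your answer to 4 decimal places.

θ̂_MAP = 7.8880

n = 4; x̄ = (6.5 + 11.8 + 9.8 + 3.2)/4 = 31.3/4 = 7.825.
For a Normal prior and Normal likelihood with known variance, the posterior is Normal; its mode equals its mean, the precision-weighted average.
Prior precision 1/σ₀² = 1/4 = 0.25; data precision n/σ² = 4/9.
θ̂ = (0.25·8 + (4/9)·7.825) / (0.25 + 4/9) = (493/90)/(25/36) = 7.8880.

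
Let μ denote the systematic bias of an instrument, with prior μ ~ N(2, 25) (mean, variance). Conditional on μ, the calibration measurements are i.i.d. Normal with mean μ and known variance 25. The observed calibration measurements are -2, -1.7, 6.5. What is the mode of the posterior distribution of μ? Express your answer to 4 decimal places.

μ̂_MAP = 1.2000

n = 3; x̄ = ((-2) + (-1.7) + 6.5)/3 = 2.8/3 = 14/15 ≈ 0.9333.
For a Normal prior and Normal likelihood with known variance, the posterior is Normal; its mode equals its mean, the precision-weighted average.
Prior precision 1/σ₀² = 1/25 = 0.04; data precision n/σ² = 3/25 = 0.12.
μ̂ = (0.04·2 + 0.12·(14/15)) / (0.04 + 0.12) = 0.192/0.16 = 1.2000.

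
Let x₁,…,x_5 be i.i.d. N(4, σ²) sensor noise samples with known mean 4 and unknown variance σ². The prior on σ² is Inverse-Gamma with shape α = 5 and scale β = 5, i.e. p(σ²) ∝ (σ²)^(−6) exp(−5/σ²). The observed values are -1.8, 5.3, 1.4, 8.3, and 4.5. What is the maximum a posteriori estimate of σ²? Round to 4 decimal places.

Sum of squared deviations about the known mean: SS = (-1.8−4)² + (5.3−4)² + (1.4−4)² + (8.3−4)² + (4.5−4)² = 60.83.
The Normal likelihood contributes (σ²)^(−n/2) exp(−SS/(2σ²)), so the posterior is Inverse-Gamma(α + n/2, β + SS/2) = Inverse-Gamma(7.5, 35.415).
The mode of Inverse-Gamma(a, b) is b/(a+1) = 35.415/8.5 ≈ 4.1665.

σ̂²_MAP = 4.1665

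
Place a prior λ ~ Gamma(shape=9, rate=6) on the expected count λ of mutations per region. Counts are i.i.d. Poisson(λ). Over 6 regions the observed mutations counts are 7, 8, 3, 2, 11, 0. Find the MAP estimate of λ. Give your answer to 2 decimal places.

λ̂_MAP = 3.25

Σxᵢ = 7+8+3+2+11+0 = 31, with n = 6.
Posterior ∝ λ^8e^(−6λ) · λ^31e^(−6λ) = λ^39e^(−12λ), i.e. Gamma(shape=40, rate=12).
The mode of a Gamma(a, b) with a ≥ 1 (shape–rate) is (a−1)/b = 39/12 ≈ 3.25.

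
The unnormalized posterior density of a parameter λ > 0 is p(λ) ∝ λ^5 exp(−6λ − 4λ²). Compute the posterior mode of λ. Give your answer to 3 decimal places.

λ̂_MAP = 0.500

ℓ'(λ) = 5/λ − 6 − 8λ. Setting this to zero and multiplying by λ: 8λ² + 6λ − 5 = 0.
λ = (−6 + √(6² + 4·8·5)) / (2·8) = (−6 + √196) / 16 = (−6 + 14)/16 = 1/2.
ℓ''(λ) = −5/λ² − 8 < 0, confirming a maximum.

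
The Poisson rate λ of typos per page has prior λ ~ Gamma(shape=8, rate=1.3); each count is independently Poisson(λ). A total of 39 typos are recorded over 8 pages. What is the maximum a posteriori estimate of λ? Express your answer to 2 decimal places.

λ̂_MAP = 4.95

Σxᵢ = 39, n = 8.
Posterior ∝ λ^7e^(−1.3λ) · λ^39e^(−8λ) = λ^46e^(−9.3λ), i.e. Gamma(shape=47, rate=9.3).
The mode of a Gamma(a, b) with a ≥ 1 (shape–rate) is (a−1)/b = 46/9.3 ≈ 4.95.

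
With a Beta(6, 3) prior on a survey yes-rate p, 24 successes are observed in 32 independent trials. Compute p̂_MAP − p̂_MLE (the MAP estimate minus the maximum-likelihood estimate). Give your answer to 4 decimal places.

Posterior is Beta(30, 11); MAP = (30−1)/(41−2) = 29/39 ≈ 0.74359.
MLE ignores the prior: p̂_MLE = k/n = 24/32 ≈ 0.75000.
Difference = 29/39 − 24/32 = -1/156 ≈ -0.0064.

MAP − MLE = -0.0064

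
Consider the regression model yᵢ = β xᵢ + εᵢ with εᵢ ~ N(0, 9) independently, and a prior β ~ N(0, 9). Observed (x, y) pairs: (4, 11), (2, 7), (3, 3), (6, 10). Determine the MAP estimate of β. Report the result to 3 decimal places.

log p(β | y) = −Σ(yᵢ − βxᵢ)²/(2·9) − β²/(2·9) + const.
Setting the derivative to zero: Σxᵢ(yᵢ − βxᵢ)/9 − β/9 = 0, so β = Σxᵢyᵢ / (Σxᵢ² + σ²/τ²).
Σxᵢyᵢ = 4·11 + 2·7 + 3·3 + 6·10 = 127; Σxᵢ² = 65; σ²/τ² = 1.
β̂_MAP = 127 / (65 + 1) = 127/66 ≈ 1.924.

β̂_MAP = 1.924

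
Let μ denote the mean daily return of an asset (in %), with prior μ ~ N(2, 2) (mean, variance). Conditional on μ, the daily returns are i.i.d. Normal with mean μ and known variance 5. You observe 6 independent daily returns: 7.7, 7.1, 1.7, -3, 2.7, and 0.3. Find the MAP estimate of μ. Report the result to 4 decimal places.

n = 6; x̄ = (7.7 + 7.1 + 1.7 + (-3) + 2.7 + 0.3)/6 = 16.5/6 = 2.75.
For a Normal prior and Normal likelihood with known variance, the posterior is Normal; its mode equals its mean, the precision-weighted average.
Prior precision 1/σ₀² = 1/2 = 0.5; data precision n/σ² = 6/5 = 1.2.
μ̂ = (0.5·2 + 1.2·2.75) / (0.5 + 1.2) = 4.3/1.7 = 43/17 ≈ 2.5294.

μ̂_MAP = 2.5294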